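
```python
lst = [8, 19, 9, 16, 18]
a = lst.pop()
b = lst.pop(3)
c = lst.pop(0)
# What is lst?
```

After line 1: lst = [8, 19, 9, 16, 18]
After line 2 (pop() -> a = 18): lst = [8, 19, 9, 16]
After line 3 (pop(3) -> b = 16): lst = [8, 19, 9]
After line 4 (pop(0) -> c = 8): lst = [19, 9]

[19, 9]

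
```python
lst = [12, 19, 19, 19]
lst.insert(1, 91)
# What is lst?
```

[12, 91, 19, 19, 19]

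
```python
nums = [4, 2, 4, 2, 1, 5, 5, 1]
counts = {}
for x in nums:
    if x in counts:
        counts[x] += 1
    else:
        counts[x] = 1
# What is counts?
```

Initial: counts = {}, nums = [4, 2, 4, 2, 1, 5, 5, 1]
See 4: counts = {4: 1}
See 2: counts = {4: 1, 2: 1}
See 4: counts = {4: 2, 2: 1}
See 2: counts = {4: 2, 2: 2}
See 1: counts = {4: 2, 2: 2, 1: 1}
See 5: counts = {4: 2, 2: 2, 1: 1, 5: 1}
See 5: counts = {4: 2, 2: 2, 1: 1, 5: 2}
See 1: counts = {4: 2, 2: 2, 1: 2, 5: 2}

{4: 2, 2: 2, 1: 2, 5: 2}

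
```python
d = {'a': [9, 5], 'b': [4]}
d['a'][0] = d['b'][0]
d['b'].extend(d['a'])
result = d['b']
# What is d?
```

After line 1: d = {'a': [9, 5], 'b': [4]}
After line 2 (a[0] = b[0] = 4): d = {'a': [4, 5], 'b': [4]}
After line 3 (b.extend(a) appends [4, 5]): d = {'a': [4, 5], 'b': [4, 4, 5]}
After line 4: result = d['b'] = [4, 4, 5]

{'a': [4, 5], 'b': [4, 4, 5]}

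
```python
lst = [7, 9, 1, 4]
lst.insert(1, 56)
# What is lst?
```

[7, 56, 9, 1, 4]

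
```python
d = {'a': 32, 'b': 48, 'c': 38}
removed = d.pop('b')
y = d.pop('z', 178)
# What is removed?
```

After line 1: d = {'a': 32, 'b': 48, 'c': 38}
After line 2 (pop 'b' returns 48): d = {'a': 32, 'c': 38}, removed = 48
After line 3 (pop 'z' missing, returns default 178): d = {'a': 32, 'c': 38}, y = 178

48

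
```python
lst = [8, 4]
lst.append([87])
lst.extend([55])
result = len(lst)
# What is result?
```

After line 1: lst = [8, 4]
After line 2 (append adds [87] as single element): lst = [8, 4, [87]]
After line 3 (extend unpacks [55], adds 55): lst = [8, 4, [87], 55]
After line 4: result = len(lst) = 4

4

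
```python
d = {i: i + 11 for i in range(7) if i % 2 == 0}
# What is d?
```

{0: 11, 2: 13, 4: 15, 6: 17}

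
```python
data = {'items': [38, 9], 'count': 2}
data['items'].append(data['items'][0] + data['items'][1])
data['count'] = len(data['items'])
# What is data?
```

After line 1: data = {'items': [38, 9], 'count': 2}
After line 2 (append 38 + 9 = 47): data = {'items': [38, 9, 47], 'count': 2}
After line 3 (count = len(items) = 3): data = {'items': [38, 9, 47], 'count': 3}

{'items': [38, 9, 47], 'count': 3}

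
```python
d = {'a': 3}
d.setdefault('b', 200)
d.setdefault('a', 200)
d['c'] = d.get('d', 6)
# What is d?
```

After line 1: d = {'a': 3}
After line 2 (setdefault adds 'b'=200): d = {'a': 3, 'b': 200}
After line 3 (setdefault 'a' no-op, already exists): d = {'a': 3, 'b': 200}
After line 4 (get('d', 6) returns default since 'd' not in d): d = {'a': 3, 'b': 200, 'c': 6}

{'a': 3, 'b': 200, 'c': 6}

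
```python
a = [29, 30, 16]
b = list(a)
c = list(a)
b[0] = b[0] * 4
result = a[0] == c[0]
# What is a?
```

After line 1: a = [29, 30, 16]
After line 2 (b = list(a), copy): a = [29, 30, 16], b = [29, 30, 16]
After line 3 (c = list(a) is a copy, new object): c = [29, 30, 16]
After line 4 (b[0] = 29 * 4 = 116; only b mutates (copy)): a = [29, 30, 16], b = [116, 30, 16], c = [29, 30, 16]
After line 5 (a[0] = 29, c[0] = 29; result = True)

[29, 30, 16]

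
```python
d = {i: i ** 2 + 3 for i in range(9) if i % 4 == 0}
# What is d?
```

{0: 3, 4: 19, 8: 67}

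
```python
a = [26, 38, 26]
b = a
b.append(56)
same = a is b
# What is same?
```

After line 1: a = [26, 38, 26]
After line 2 (b = a is an alias, same object): a = [26, 38, 26], b = [26, 38, 26]
After line 3 (b.append mutates the shared list): a = [26, 38, 26, 56], b = [26, 38, 26, 56]
After line 4 (same = a is b; same object -> True): same = True

True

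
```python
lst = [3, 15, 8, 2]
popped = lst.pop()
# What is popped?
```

2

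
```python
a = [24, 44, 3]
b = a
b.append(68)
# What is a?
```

After line 1: a = [24, 44, 3]
After line 2 (b = a is an alias, same object): a = [24, 44, 3], b = [24, 44, 3]
After line 3 (b.append mutates the shared list): a = [24, 44, 3, 68], b = [24, 44, 3, 68]

[24, 44, 3, 68]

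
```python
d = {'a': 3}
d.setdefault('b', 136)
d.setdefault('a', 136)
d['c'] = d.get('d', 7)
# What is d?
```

After line 1: d = {'a': 3}
After line 2 (setdefault adds 'b'=136): d = {'a': 3, 'b': 136}
After line 3 (setdefault 'a' no-op, already exists): d = {'a': 3, 'b': 136}
After line 4 (get('d', 7) returns default since 'd' not in d): d = {'a': 3, 'b': 136, 'c': 7}

{'a': 3, 'b': 136, 'c': 7}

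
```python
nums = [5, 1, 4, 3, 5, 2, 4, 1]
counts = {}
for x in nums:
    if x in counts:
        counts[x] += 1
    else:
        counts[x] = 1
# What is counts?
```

Initial: counts = {}, nums = [5, 1, 4, 3, 5, 2, 4, 1]
See 5: counts = {5: 1}
See 1: counts = {5: 1, 1: 1}
See 4: counts = {5: 1, 1: 1, 4: 1}
See 3: counts = {5: 1, 1: 1, 4: 1, 3: 1}
See 5: counts = {5: 2, 1: 1, 4: 1, 3: 1}
See 2: counts = {5: 2, 1: 1, 4: 1, 3: 1, 2: 1}
See 4: counts = {5: 2, 1: 1, 4: 2, 3: 1, 2: 1}
See 1: counts = {5: 2, 1: 2, 4: 2, 3: 1, 2: 1}

{5: 2, 1: 2, 4: 2, 3: 1, 2: 1}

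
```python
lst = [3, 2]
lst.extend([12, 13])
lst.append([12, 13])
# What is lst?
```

After line 1: lst = [3, 2]
After line 2 (extend unpacks [12, 13]): lst = [3, 2, 12, 13]
After line 3 (append adds [12, 13] as single element): lst = [3, 2, 12, 13, [12, 13]]

[3, 2, 12, 13, [12, 13]]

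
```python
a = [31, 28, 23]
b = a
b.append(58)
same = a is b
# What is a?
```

After line 1: a = [31, 28, 23]
After line 2 (b = a is an alias, same object): a = [31, 28, 23], b = [31, 28, 23]
After line 3 (b.append mutates the shared list): a = [31, 28, 23, 58], b = [31, 28, 23, 58]
After line 4 (same = a is b; same object -> True): same = True

[31, 28, 23, 58]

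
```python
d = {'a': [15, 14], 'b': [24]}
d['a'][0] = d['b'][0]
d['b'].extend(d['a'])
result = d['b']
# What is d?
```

After line 1: d = {'a': [15, 14], 'b': [24]}
After line 2 (a[0] = b[0] = 24): d = {'a': [24, 14], 'b': [24]}
After line 3 (b.extend(a) appends [24, 14]): d = {'a': [24, 14], 'b': [24, 24, 14]}
After line 4: result = d['b'] = [24, 24, 14]

{'a': [24, 14], 'b': [24, 24, 14]}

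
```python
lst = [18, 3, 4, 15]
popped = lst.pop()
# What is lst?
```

[18, 3, 4]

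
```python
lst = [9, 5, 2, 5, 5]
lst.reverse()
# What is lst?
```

[5, 5, 2, 5, 9]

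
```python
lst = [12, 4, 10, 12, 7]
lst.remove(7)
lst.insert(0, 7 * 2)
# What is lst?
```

After line 1: lst = [12, 4, 10, 12, 7]
After line 2 (remove first 7): lst = [12, 4, 10, 12]
After line 3 (insert 14 at index 0): lst = [14, 12, 4, 10, 12]

[14, 12, 4, 10, 12]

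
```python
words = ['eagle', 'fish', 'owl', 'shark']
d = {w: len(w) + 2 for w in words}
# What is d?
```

{'eagle': 7, 'fish': 6, 'owl': 5, 'shark': 7}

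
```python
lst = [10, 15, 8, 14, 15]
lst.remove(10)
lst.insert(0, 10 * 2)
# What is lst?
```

After line 1: lst = [10, 15, 8, 14, 15]
After line 2 (remove first 10): lst = [15, 8, 14, 15]
After line 3 (insert 20 at index 0): lst = [20, 15, 8, 14, 15]

[20, 15, 8, 14, 15]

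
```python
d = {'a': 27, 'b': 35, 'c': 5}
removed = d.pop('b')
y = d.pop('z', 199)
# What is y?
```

After line 1: d = {'a': 27, 'b': 35, 'c': 5}
After line 2 (pop 'b' returns 35): d = {'a': 27, 'c': 5}, removed = 35
After line 3 (pop 'z' missing, returns default 199): d = {'a': 27, 'c': 5}, y = 199

199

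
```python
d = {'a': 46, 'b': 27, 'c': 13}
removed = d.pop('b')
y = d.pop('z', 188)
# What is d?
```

After line 1: d = {'a': 46, 'b': 27, 'c': 13}
After line 2 (pop 'b' returns 27): d = {'a': 46, 'c': 13}, removed = 27
After line 3 (pop 'z' missing, returns default 188): d = {'a': 46, 'c': 13}, y = 188

{'a': 46, 'c': 13}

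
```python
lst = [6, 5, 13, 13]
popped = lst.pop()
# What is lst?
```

[6, 5, 13]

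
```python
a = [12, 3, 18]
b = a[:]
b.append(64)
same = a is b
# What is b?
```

After line 1: a = [12, 3, 18]
After line 2 (b = a[:] is a shallow copy, new object): a = [12, 3, 18], b = [12, 3, 18]
After line 3 (append only mutates b): a = [12, 3, 18], b = [12, 3, 18, 64]
After line 4 (same = a is b; different objects -> False): same = False

[12, 3, 18, 64]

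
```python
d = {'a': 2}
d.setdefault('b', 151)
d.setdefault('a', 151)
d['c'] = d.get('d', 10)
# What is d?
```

After line 1: d = {'a': 2}
After line 2 (setdefault adds 'b'=151): d = {'a': 2, 'b': 151}
After line 3 (setdefault 'a' no-op, already exists): d = {'a': 2, 'b': 151}
After line 4 (get('d', 10) returns default since 'd' not in d): d = {'a': 2, 'b': 151, 'c': 10}

{'a': 2, 'b': 151, 'c': 10}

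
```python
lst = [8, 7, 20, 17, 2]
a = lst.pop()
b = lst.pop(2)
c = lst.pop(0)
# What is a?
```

After line 1: lst = [8, 7, 20, 17, 2]
After line 2 (pop() -> a = 2): lst = [8, 7, 20, 17]
After line 3 (pop(2) -> b = 20): lst = [8, 7, 17]
After line 4 (pop(0) -> c = 8): lst = [7, 17]

2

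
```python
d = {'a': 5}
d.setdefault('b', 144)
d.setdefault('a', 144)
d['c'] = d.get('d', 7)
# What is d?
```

After line 1: d = {'a': 5}
After line 2 (setdefault adds 'b'=144): d = {'a': 5, 'b': 144}
After line 3 (setdefault 'a' no-op, already exists): d = {'a': 5, 'b': 144}
After line 4 (get('d', 7) returns default since 'd' not in d): d = {'a': 5, 'b': 144, 'c': 7}

{'a': 5, 'b': 144, 'c': 7}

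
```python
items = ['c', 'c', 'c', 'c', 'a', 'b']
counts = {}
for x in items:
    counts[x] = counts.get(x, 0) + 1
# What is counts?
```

Initial: counts = {}, items = ['c', 'c', 'c', 'c', 'a', 'b']
See 'c': counts = {'c': 1}
See 'c': counts = {'c': 2}
See 'c': counts = {'c': 3}
See 'c': counts = {'c': 4}
See 'a': counts = {'c': 4, 'a': 1}
See 'b': counts = {'c': 4, 'a': 1, 'b': 1}

{'c': 4, 'a': 1, 'b': 1}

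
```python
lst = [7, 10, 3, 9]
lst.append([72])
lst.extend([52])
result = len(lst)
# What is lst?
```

After line 1: lst = [7, 10, 3, 9]
After line 2 (append adds [72] as single element): lst = [7, 10, 3, 9, [72]]
After line 3 (extend unpacks [52], adds 52): lst = [7, 10, 3, 9, [72], 52]
After line 4: result = len(lst) = 6

[7, 10, 3, 9, [72], 52]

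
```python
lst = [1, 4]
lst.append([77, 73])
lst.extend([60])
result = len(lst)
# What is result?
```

After line 1: lst = [1, 4]
After line 2 (append adds [77, 73] as single element): lst = [1, 4, [77, 73]]
After line 3 (extend unpacks [60], adds 60): lst = [1, 4, [77, 73], 60]
After line 4: result = len(lst) = 4

4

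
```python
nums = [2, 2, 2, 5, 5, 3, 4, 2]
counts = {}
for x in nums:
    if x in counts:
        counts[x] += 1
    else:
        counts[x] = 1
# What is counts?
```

Initial: counts = {}, nums = [2, 2, 2, 5, 5, 3, 4, 2]
See 2: counts = {2: 1}
See 2: counts = {2: 2}
See 2: counts = {2: 3}
See 5: counts = {2: 3, 5: 1}
See 5: counts = {2: 3, 5: 2}
See 3: counts = {2: 3, 5: 2, 3: 1}
See 4: counts = {2: 3, 5: 2, 3: 1, 4: 1}
See 2: counts = {2: 4, 5: 2, 3: 1, 4: 1}

{2: 4, 5: 2, 3: 1, 4: 1}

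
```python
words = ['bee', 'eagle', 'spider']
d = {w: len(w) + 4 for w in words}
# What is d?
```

{'bee': 7, 'eagle': 9, 'spider': 10}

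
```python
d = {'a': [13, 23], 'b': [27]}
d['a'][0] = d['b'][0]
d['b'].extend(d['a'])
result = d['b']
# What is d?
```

After line 1: d = {'a': [13, 23], 'b': [27]}
After line 2 (a[0] = b[0] = 27): d = {'a': [27, 23], 'b': [27]}
After line 3 (b.extend(a) appends [27, 23]): d = {'a': [27, 23], 'b': [27, 27, 23]}
After line 4: result = d['b'] = [27, 27, 23]

{'a': [27, 23], 'b': [27, 27, 23]}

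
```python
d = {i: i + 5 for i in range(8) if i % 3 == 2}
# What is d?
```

{2: 7, 5: 10}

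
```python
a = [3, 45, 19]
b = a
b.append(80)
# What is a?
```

After line 1: a = [3, 45, 19]
After line 2 (b = a is an alias, same object): a = [3, 45, 19], b = [3, 45, 19]
After line 3 (b.append mutates the shared list): a = [3, 45, 19, 80], b = [3, 45, 19, 80]

[3, 45, 19, 80]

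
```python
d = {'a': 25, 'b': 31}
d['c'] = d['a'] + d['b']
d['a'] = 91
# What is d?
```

After line 1: d = {'a': 25, 'b': 31}
After line 2 (d['c'] = 25 + 31): d = {'a': 25, 'b': 31, 'c': 56}
After line 3: d = {'a': 91, 'b': 31, 'c': 56}

{'a': 91, 'b': 31, 'c': 56}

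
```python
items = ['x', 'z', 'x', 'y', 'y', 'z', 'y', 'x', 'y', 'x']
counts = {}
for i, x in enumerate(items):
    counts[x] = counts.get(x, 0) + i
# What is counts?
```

Initial: counts = {}, items = ['x', 'z', 'x', 'y', 'y', 'z', 'y', 'x', 'y', 'x']
i=0, x='x': counts = {'x': 0}
i=1, x='z': counts = {'x': 0, 'z': 1}
i=2, x='x': counts = {'x': 2, 'z': 1}
i=3, x='y': counts = {'x': 2, 'z': 1, 'y': 3}
i=4, x='y': counts = {'x': 2, 'z': 1, 'y': 7}
i=5, x='z': counts = {'x': 2, 'z': 6, 'y': 7}
i=6, x='y': counts = {'x': 2, 'z': 6, 'y': 13}
i=7, x='x': counts = {'x': 9, 'z': 6, 'y': 13}
i=8, x='y': counts = {'x': 9, 'z': 6, 'y': 21}
i=9, x='x': counts = {'x': 18, 'z': 6, 'y': 21}

{'x': 18, 'z': 6, 'y': 21}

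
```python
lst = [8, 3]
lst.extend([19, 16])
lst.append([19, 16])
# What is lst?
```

After line 1: lst = [8, 3]
After line 2 (extend unpacks [19, 16]): lst = [8, 3, 19, 16]
After line 3 (append adds [19, 16] as single element): lst = [8, 3, 19, 16, [19, 16]]

[8, 3, 19, 16, [19, 16]]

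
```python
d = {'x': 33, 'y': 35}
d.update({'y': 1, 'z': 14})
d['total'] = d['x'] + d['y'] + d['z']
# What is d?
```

After line 1: d = {'x': 33, 'y': 35}
After line 2 (y overwritten, z added): d = {'x': 33, 'y': 1, 'z': 14}
After line 3 (total = 33 + 1 + 14 = 48): d = {'x': 33, 'y': 1, 'z': 14, 'total': 48}

{'x': 33, 'y': 1, 'z': 14, 'total': 48}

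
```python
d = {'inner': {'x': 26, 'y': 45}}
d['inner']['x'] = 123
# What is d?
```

After line 1: d = {'inner': {'x': 26, 'y': 45}}
After line 2 (inner x overwritten): d = {'inner': {'x': 123, 'y': 45}}

{'inner': {'x': 123, 'y': 45}}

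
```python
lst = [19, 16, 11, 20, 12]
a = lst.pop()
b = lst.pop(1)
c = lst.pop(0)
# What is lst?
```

After line 1: lst = [19, 16, 11, 20, 12]
After line 2 (pop() -> a = 12): lst = [19, 16, 11, 20]
After line 3 (pop(1) -> b = 16): lst = [19, 11, 20]
After line 4 (pop(0) -> c = 19): lst = [11, 20]

[11, 20]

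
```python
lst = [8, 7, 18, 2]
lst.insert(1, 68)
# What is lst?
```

[8, 68, 7, 18, 2]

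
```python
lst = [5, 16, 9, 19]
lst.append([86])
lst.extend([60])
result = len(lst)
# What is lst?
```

After line 1: lst = [5, 16, 9, 19]
After line 2 (append adds [86] as single element): lst = [5, 16, 9, 19, [86]]
After line 3 (extend unpacks [60], adds 60): lst = [5, 16, 9, 19, [86], 60]
After line 4: result = len(lst) = 6

[5, 16, 9, 19, [86], 60]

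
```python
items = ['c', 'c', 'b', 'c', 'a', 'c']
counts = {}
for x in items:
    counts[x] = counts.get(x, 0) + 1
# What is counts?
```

Initial: counts = {}, items = ['c', 'c', 'b', 'c', 'a', 'c']
See 'c': counts = {'c': 1}
See 'c': counts = {'c': 2}
See 'b': counts = {'c': 2, 'b': 1}
See 'c': counts = {'c': 3, 'b': 1}
See 'a': counts = {'c': 3, 'b': 1, 'a': 1}
See 'c': counts = {'c': 4, 'b': 1, 'a': 1}

{'c': 4, 'b': 1, 'a': 1}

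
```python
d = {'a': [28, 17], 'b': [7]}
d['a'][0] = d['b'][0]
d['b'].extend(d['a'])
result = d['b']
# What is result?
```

After line 1: d = {'a': [28, 17], 'b': [7]}
After line 2 (a[0] = b[0] = 7): d = {'a': [7, 17], 'b': [7]}
After line 3 (b.extend(a) appends [7, 17]): d = {'a': [7, 17], 'b': [7, 7, 17]}
After line 4: result = d['b'] = [7, 7, 17]

[7, 7, 17]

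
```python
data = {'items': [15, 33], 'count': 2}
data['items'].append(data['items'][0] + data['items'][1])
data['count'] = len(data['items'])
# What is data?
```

After line 1: data = {'items': [15, 33], 'count': 2}
After line 2 (append 15 + 33 = 48): data = {'items': [15, 33, 48], 'count': 2}
After line 3 (count = len(items) = 3): data = {'items': [15, 33, 48], 'count': 3}

{'items': [15, 33, 48], 'count': 3}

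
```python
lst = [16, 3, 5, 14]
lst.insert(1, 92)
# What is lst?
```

[16, 92, 3, 5, 14]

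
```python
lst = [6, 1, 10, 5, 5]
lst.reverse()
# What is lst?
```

[5, 5, 10, 1, 6]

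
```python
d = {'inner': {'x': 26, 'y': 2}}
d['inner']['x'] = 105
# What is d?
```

After line 1: d = {'inner': {'x': 26, 'y': 2}}
After line 2 (inner x overwritten): d = {'inner': {'x': 105, 'y': 2}}

{'inner': {'x': 105, 'y': 2}}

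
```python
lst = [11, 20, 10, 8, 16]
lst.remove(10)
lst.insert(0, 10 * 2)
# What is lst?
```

After line 1: lst = [11, 20, 10, 8, 16]
After line 2 (remove first 10): lst = [11, 20, 8, 16]
After line 3 (insert 20 at index 0): lst = [20, 11, 20, 8, 16]

[20, 11, 20, 8, 16]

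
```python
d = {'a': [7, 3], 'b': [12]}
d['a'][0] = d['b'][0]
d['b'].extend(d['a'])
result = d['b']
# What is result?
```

After line 1: d = {'a': [7, 3], 'b': [12]}
After line 2 (a[0] = b[0] = 12): d = {'a': [12, 3], 'b': [12]}
After line 3 (b.extend(a) appends [12, 3]): d = {'a': [12, 3], 'b': [12, 12, 3]}
After line 4: result = d['b'] = [12, 12, 3]

[12, 12, 3]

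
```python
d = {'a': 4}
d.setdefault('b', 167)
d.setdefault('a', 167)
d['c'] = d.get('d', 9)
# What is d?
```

After line 1: d = {'a': 4}
After line 2 (setdefault adds 'b'=167): d = {'a': 4, 'b': 167}
After line 3 (setdefault 'a' no-op, already exists): d = {'a': 4, 'b': 167}
After line 4 (get('d', 9) returns default since 'd' not in d): d = {'a': 4, 'b': 167, 'c': 9}

{'a': 4, 'b': 167, 'c': 9}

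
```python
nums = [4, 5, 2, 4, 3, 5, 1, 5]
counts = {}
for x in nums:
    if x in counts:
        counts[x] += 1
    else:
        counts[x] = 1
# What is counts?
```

Initial: counts = {}, nums = [4, 5, 2, 4, 3, 5, 1, 5]
See 4: counts = {4: 1}
See 5: counts = {4: 1, 5: 1}
See 2: counts = {4: 1, 5: 1, 2: 1}
See 4: counts = {4: 2, 5: 1, 2: 1}
See 3: counts = {4: 2, 5: 1, 2: 1, 3: 1}
See 5: counts = {4: 2, 5: 2, 2: 1, 3: 1}
See 1: counts = {4: 2, 5: 2, 2: 1, 3: 1, 1: 1}
See 5: counts = {4: 2, 5: 3, 2: 1, 3: 1, 1: 1}

{4: 2, 5: 3, 2: 1, 3: 1, 1: 1}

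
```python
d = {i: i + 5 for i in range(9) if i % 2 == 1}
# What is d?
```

{1: 6, 3: 8, 5: 10, 7: 12}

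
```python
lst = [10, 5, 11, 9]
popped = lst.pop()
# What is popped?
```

9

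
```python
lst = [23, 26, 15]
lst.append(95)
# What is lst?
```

[23, 26, 15, 95]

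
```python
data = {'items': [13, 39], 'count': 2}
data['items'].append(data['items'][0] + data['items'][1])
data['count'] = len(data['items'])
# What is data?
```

After line 1: data = {'items': [13, 39], 'count': 2}
After line 2 (append 13 + 39 = 52): data = {'items': [13, 39, 52], 'count': 2}
After line 3 (count = len(items) = 3): data = {'items': [13, 39, 52], 'count': 3}

{'items': [13, 39, 52], 'count': 3}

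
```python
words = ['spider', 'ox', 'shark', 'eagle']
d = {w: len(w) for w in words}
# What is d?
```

{'spider': 6, 'ox': 2, 'shark': 5, 'eagle': 5}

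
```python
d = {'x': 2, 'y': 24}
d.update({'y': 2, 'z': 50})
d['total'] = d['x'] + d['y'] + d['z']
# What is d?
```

After line 1: d = {'x': 2, 'y': 24}
After line 2 (y overwritten, z added): d = {'x': 2, 'y': 2, 'z': 50}
After line 3 (total = 2 + 2 + 50 = 54): d = {'x': 2, 'y': 2, 'z': 50, 'total': 54}

{'x': 2, 'y': 2, 'z': 50, 'total': 54}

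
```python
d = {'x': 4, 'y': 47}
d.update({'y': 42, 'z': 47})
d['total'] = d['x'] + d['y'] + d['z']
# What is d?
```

After line 1: d = {'x': 4, 'y': 47}
After line 2 (y overwritten, z added): d = {'x': 4, 'y': 42, 'z': 47}
After line 3 (total = 4 + 42 + 47 = 93): d = {'x': 4, 'y': 42, 'z': 47, 'total': 93}

{'x': 4, 'y': 42, 'z': 47, 'total': 93}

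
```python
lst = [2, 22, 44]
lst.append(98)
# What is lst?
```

[2, 22, 44, 98]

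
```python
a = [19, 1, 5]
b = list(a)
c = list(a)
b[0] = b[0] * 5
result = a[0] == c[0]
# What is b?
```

After line 1: a = [19, 1, 5]
After line 2 (b = list(a), copy): a = [19, 1, 5], b = [19, 1, 5]
After line 3 (c = list(a) is a copy, new object): c = [19, 1, 5]
After line 4 (b[0] = 19 * 5 = 95; only b mutates (copy)): a = [19, 1, 5], b = [95, 1, 5], c = [19, 1, 5]
After line 5 (a[0] = 19, c[0] = 19; result = True)

[95, 1, 5]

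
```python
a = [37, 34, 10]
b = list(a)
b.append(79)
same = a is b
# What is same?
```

After line 1: a = [37, 34, 10]
After line 2 (b = list(a) is a shallow copy, new object): a = [37, 34, 10], b = [37, 34, 10]
After line 3 (append only mutates b): a = [37, 34, 10], b = [37, 34, 10, 79]
After line 4 (same = a is b; different objects -> False): same = False

False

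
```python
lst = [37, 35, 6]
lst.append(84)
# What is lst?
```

[37, 35, 6, 84]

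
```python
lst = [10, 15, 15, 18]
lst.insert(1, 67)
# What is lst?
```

[10, 67, 15, 15, 18]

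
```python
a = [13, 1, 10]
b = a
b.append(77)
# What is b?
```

After line 1: a = [13, 1, 10]
After line 2 (b = a is an alias, same object): a = [13, 1, 10], b = [13, 1, 10]
After line 3 (b.append mutates the shared list): a = [13, 1, 10, 77], b = [13, 1, 10, 77]

[13, 1, 10, 77]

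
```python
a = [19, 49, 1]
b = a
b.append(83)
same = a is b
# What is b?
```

After line 1: a = [19, 49, 1]
After line 2 (b = a is an alias, same object): a = [19, 49, 1], b = [19, 49, 1]
After line 3 (b.append mutates the shared list): a = [19, 49, 1, 83], b = [19, 49, 1, 83]
After line 4 (same = a is b; same object -> True): same = True

[19, 49, 1, 83]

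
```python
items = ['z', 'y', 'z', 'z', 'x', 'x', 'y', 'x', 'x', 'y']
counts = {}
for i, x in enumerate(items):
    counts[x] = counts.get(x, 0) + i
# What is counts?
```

Initial: counts = {}, items = ['z', 'y', 'z', 'z', 'x', 'x', 'y', 'x', 'x', 'y']
i=0, x='z': counts = {'z': 0}
i=1, x='y': counts = {'z': 0, 'y': 1}
i=2, x='z': counts = {'z': 2, 'y': 1}
i=3, x='z': counts = {'z': 5, 'y': 1}
i=4, x='x': counts = {'z': 5, 'y': 1, 'x': 4}
i=5, x='x': counts = {'z': 5, 'y': 1, 'x': 9}
i=6, x='y': counts = {'z': 5, 'y': 7, 'x': 9}
i=7, x='x': counts = {'z': 5, 'y': 7, 'x': 16}
i=8, x='x': counts = {'z': 5, 'y': 7, 'x': 24}
i=9, x='y': counts = {'z': 5, 'y': 16, 'x': 24}

{'z': 5, 'y': 16, 'x': 24}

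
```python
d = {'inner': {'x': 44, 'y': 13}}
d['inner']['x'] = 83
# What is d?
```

After line 1: d = {'inner': {'x': 44, 'y': 13}}
After line 2 (inner x overwritten): d = {'inner': {'x': 83, 'y': 13}}

{'inner': {'x': 83, 'y': 13}}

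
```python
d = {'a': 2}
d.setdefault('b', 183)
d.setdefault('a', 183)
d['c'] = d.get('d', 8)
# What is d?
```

After line 1: d = {'a': 2}
After line 2 (setdefault adds 'b'=183): d = {'a': 2, 'b': 183}
After line 3 (setdefault 'a' no-op, already exists): d = {'a': 2, 'b': 183}
After line 4 (get('d', 8) returns default since 'd' not in d): d = {'a': 2, 'b': 183, 'c': 8}

{'a': 2, 'b': 183, 'c': 8}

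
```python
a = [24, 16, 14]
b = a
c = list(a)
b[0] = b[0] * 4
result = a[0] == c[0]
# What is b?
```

After line 1: a = [24, 16, 14]
After line 2 (b = a, alias): a = [24, 16, 14], b = [24, 16, 14]
After line 3 (c = list(a) is a copy, new object): c = [24, 16, 14]
After line 4 (b[0] = 24 * 4 = 96; mutates shared a/b): a = b = [96, 16, 14], c = [24, 16, 14]
After line 5 (a[0] = 96, c[0] = 24; result = False)

[96, 16, 14]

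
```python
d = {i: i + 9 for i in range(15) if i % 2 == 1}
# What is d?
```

{1: 10, 3: 12, 5: 14, 7: 16, 9: 18, 11: 20, 13: 22}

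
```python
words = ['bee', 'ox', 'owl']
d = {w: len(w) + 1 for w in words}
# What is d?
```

{'bee': 4, 'ox': 3, 'owl': 4}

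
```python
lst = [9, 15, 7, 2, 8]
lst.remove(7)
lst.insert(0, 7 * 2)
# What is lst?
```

After line 1: lst = [9, 15, 7, 2, 8]
After line 2 (remove first 7): lst = [9, 15, 2, 8]
After line 3 (insert 14 at index 0): lst = [14, 9, 15, 2, 8]

[14, 9, 15, 2, 8]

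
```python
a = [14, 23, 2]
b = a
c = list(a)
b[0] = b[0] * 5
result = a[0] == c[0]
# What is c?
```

After line 1: a = [14, 23, 2]
After line 2 (b = a, alias): a = [14, 23, 2], b = [14, 23, 2]
After line 3 (c = list(a) is a copy, new object): c = [14, 23, 2]
After line 4 (b[0] = 14 * 5 = 70; mutates shared a/b): a = b = [70, 23, 2], c = [14, 23, 2]
After line 5 (a[0] = 70, c[0] = 14; result = False)

[14, 23, 2]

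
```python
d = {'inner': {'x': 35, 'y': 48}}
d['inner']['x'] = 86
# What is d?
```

After line 1: d = {'inner': {'x': 35, 'y': 48}}
After line 2 (inner x overwritten): d = {'inner': {'x': 86, 'y': 48}}

{'inner': {'x': 86, 'y': 48}}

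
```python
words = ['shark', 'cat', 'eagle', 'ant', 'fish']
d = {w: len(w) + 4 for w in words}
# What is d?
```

{'shark': 9, 'cat': 7, 'eagle': 9, 'ant': 7, 'fish': 8}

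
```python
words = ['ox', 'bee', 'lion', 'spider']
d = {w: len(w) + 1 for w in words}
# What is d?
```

{'ox': 3, 'bee': 4, 'lion': 5, 'spider': 7}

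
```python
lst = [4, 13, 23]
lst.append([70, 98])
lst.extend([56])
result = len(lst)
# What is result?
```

After line 1: lst = [4, 13, 23]
After line 2 (append adds [70, 98] as single element): lst = [4, 13, 23, [70, 98]]
After line 3 (extend unpacks [56], adds 56): lst = [4, 13, 23, [70, 98], 56]
After line 4: result = len(lst) = 5

5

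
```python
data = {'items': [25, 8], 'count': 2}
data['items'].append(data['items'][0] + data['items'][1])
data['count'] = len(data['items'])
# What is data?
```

After line 1: data = {'items': [25, 8], 'count': 2}
After line 2 (append 25 + 8 = 33): data = {'items': [25, 8, 33], 'count': 2}
After line 3 (count = len(items) = 3): data = {'items': [25, 8, 33], 'count': 3}

{'items': [25, 8, 33], 'count': 3}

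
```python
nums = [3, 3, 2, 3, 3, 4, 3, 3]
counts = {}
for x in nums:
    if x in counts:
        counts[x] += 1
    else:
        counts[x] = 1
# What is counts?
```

Initial: counts = {}, nums = [3, 3, 2, 3, 3, 4, 3, 3]
See 3: counts = {3: 1}
See 3: counts = {3: 2}
See 2: counts = {3: 2, 2: 1}
See 3: counts = {3: 3, 2: 1}
See 3: counts = {3: 4, 2: 1}
See 4: counts = {3: 4, 2: 1, 4: 1}
See 3: counts = {3: 5, 2: 1, 4: 1}
See 3: counts = {3: 6, 2: 1, 4: 1}

{3: 6, 2: 1, 4: 1}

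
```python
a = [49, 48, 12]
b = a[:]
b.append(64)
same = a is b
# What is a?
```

After line 1: a = [49, 48, 12]
After line 2 (b = a[:] is a shallow copy, new object): a = [49, 48, 12], b = [49, 48, 12]
After line 3 (append only mutates b): a = [49, 48, 12], b = [49, 48, 12, 64]
After line 4 (same = a is b; different objects -> False): same = False

[49, 48, 12]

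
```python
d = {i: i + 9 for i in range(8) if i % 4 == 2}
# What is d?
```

{2: 11, 6: 15}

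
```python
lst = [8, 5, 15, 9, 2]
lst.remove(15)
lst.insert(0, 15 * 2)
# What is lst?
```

After line 1: lst = [8, 5, 15, 9, 2]
After line 2 (remove first 15): lst = [8, 5, 9, 2]
After line 3 (insert 30 at index 0): lst = [30, 8, 5, 9, 2]

[30, 8, 5, 9, 2]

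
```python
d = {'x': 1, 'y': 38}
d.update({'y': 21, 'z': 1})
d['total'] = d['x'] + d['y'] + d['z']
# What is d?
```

After line 1: d = {'x': 1, 'y': 38}
After line 2 (y overwritten, z added): d = {'x': 1, 'y': 21, 'z': 1}
After line 3 (total = 1 + 21 + 1 = 23): d = {'x': 1, 'y': 21, 'z': 1, 'total': 23}

{'x': 1, 'y': 21, 'z': 1, 'total': 23}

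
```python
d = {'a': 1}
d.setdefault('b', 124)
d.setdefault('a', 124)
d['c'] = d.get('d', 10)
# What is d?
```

After line 1: d = {'a': 1}
After line 2 (setdefault adds 'b'=124): d = {'a': 1, 'b': 124}
After line 3 (setdefault 'a' no-op, already exists): d = {'a': 1, 'b': 124}
After line 4 (get('d', 10) returns default since 'd' not in d): d = {'a': 1, 'b': 124, 'c': 10}

{'a': 1, 'b': 124, 'c': 10}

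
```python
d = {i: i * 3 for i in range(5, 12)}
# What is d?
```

{5: 15, 6: 18, 7: 21, 8: 24, 9: 27, 10: 30, 11: 33}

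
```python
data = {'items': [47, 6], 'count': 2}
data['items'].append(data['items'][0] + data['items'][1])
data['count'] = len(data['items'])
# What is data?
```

After line 1: data = {'items': [47, 6], 'count': 2}
After line 2 (append 47 + 6 = 53): data = {'items': [47, 6, 53], 'count': 2}
After line 3 (count = len(items) = 3): data = {'items': [47, 6, 53], 'count': 3}

{'items': [47, 6, 53], 'count': 3}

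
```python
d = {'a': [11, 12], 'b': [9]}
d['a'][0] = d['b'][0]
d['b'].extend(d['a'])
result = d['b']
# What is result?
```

After line 1: d = {'a': [11, 12], 'b': [9]}
After line 2 (a[0] = b[0] = 9): d = {'a': [9, 12], 'b': [9]}
After line 3 (b.extend(a) appends [9, 12]): d = {'a': [9, 12], 'b': [9, 9, 12]}
After line 4: result = d['b'] = [9, 9, 12]

[9, 9, 12]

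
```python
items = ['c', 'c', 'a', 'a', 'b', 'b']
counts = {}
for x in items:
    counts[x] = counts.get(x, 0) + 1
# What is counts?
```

Initial: counts = {}, items = ['c', 'c', 'a', 'a', 'b', 'b']
See 'c': counts = {'c': 1}
See 'c': counts = {'c': 2}
See 'a': counts = {'c': 2, 'a': 1}
See 'a': counts = {'c': 2, 'a': 2}
See 'b': counts = {'c': 2, 'a': 2, 'b': 1}
See 'b': counts = {'c': 2, 'a': 2, 'b': 2}

{'c': 2, 'a': 2, 'b': 2}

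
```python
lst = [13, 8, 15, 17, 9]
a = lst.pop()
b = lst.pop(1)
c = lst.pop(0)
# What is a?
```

After line 1: lst = [13, 8, 15, 17, 9]
After line 2 (pop() -> a = 9): lst = [13, 8, 15, 17]
After line 3 (pop(1) -> b = 8): lst = [13, 15, 17]
After line 4 (pop(0) -> c = 13): lst = [15, 17]

9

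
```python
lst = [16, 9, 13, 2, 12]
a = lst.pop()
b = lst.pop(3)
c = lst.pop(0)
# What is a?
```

After line 1: lst = [16, 9, 13, 2, 12]
After line 2 (pop() -> a = 12): lst = [16, 9, 13, 2]
After line 3 (pop(3) -> b = 2): lst = [16, 9, 13]
After line 4 (pop(0) -> c = 16): lst = [9, 13]

12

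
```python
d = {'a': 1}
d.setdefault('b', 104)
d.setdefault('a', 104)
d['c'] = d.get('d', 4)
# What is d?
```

After line 1: d = {'a': 1}
After line 2 (setdefault adds 'b'=104): d = {'a': 1, 'b': 104}
After line 3 (setdefault 'a' no-op, already exists): d = {'a': 1, 'b': 104}
After line 4 (get('d', 4) returns default since 'd' not in d): d = {'a': 1, 'b': 104, 'c': 4}

{'a': 1, 'b': 104, 'c': 4}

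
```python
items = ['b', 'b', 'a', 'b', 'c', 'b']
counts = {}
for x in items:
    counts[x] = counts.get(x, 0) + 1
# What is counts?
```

Initial: counts = {}, items = ['b', 'b', 'a', 'b', 'c', 'b']
See 'b': counts = {'b': 1}
See 'b': counts = {'b': 2}
See 'a': counts = {'b': 2, 'a': 1}
See 'b': counts = {'b': 3, 'a': 1}
See 'c': counts = {'b': 3, 'a': 1, 'c': 1}
See 'b': counts = {'b': 4, 'a': 1, 'c': 1}

{'b': 4, 'a': 1, 'c': 1}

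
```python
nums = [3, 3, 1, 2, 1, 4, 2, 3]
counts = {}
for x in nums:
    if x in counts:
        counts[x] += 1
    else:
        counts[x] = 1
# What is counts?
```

Initial: counts = {}, nums = [3, 3, 1, 2, 1, 4, 2, 3]
See 3: counts = {3: 1}
See 3: counts = {3: 2}
See 1: counts = {3: 2, 1: 1}
See 2: counts = {3: 2, 1: 1, 2: 1}
See 1: counts = {3: 2, 1: 2, 2: 1}
See 4: counts = {3: 2, 1: 2, 2: 1, 4: 1}
See 2: counts = {3: 2, 1: 2, 2: 2, 4: 1}
See 3: counts = {3: 3, 1: 2, 2: 2, 4: 1}

{3: 3, 1: 2, 2: 2, 4: 1}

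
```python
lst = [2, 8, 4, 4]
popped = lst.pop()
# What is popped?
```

4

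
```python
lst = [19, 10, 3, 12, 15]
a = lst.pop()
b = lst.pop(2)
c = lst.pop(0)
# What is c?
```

After line 1: lst = [19, 10, 3, 12, 15]
After line 2 (pop() -> a = 15): lst = [19, 10, 3, 12]
After line 3 (pop(2) -> b = 3): lst = [19, 10, 12]
After line 4 (pop(0) -> c = 19): lst = [10, 12]

19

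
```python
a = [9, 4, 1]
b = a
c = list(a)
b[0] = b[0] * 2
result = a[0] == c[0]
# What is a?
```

After line 1: a = [9, 4, 1]
After line 2 (b = a, alias): a = [9, 4, 1], b = [9, 4, 1]
After line 3 (c = list(a) is a copy, new object): c = [9, 4, 1]
After line 4 (b[0] = 9 * 2 = 18; mutates shared a/b): a = b = [18, 4, 1], c = [9, 4, 1]
After line 5 (a[0] = 18, c[0] = 9; result = False)

[18, 4, 1]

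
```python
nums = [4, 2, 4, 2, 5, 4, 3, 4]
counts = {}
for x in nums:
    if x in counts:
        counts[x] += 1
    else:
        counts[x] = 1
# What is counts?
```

Initial: counts = {}, nums = [4, 2, 4, 2, 5, 4, 3, 4]
See 4: counts = {4: 1}
See 2: counts = {4: 1, 2: 1}
See 4: counts = {4: 2, 2: 1}
See 2: counts = {4: 2, 2: 2}
See 5: counts = {4: 2, 2: 2, 5: 1}
See 4: counts = {4: 3, 2: 2, 5: 1}
See 3: counts = {4: 3, 2: 2, 5: 1, 3: 1}
See 4: counts = {4: 4, 2: 2, 5: 1, 3: 1}

{4: 4, 2: 2, 5: 1, 3: 1}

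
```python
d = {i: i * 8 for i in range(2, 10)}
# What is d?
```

{2: 16, 3: 24, 4: 32, 5: 40, 6: 48, 7: 56, 8: 64, 9: 72}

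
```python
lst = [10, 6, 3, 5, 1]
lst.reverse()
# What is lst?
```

[1, 5, 3, 6, 10]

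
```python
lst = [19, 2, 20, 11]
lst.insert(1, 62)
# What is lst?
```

[19, 62, 2, 20, 11]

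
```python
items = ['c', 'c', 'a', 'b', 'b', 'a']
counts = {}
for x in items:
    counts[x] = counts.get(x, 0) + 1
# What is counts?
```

Initial: counts = {}, items = ['c', 'c', 'a', 'b', 'b', 'a']
See 'c': counts = {'c': 1}
See 'c': counts = {'c': 2}
See 'a': counts = {'c': 2, 'a': 1}
See 'b': counts = {'c': 2, 'a': 1, 'b': 1}
See 'b': counts = {'c': 2, 'a': 1, 'b': 2}
See 'a': counts = {'c': 2, 'a': 2, 'b': 2}

{'c': 2, 'a': 2, 'b': 2}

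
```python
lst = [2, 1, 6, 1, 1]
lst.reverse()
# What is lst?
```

[1, 1, 6, 1, 2]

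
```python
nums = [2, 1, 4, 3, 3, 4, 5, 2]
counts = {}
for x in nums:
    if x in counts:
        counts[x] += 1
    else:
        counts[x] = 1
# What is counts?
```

Initial: counts = {}, nums = [2, 1, 4, 3, 3, 4, 5, 2]
See 2: counts = {2: 1}
See 1: counts = {2: 1, 1: 1}
See 4: counts = {2: 1, 1: 1, 4: 1}
See 3: counts = {2: 1, 1: 1, 4: 1, 3: 1}
See 3: counts = {2: 1, 1: 1, 4: 1, 3: 2}
See 4: counts = {2: 1, 1: 1, 4: 2, 3: 2}
See 5: counts = {2: 1, 1: 1, 4: 2, 3: 2, 5: 1}
See 2: counts = {2: 2, 1: 1, 4: 2, 3: 2, 5: 1}

{2: 2, 1: 1, 4: 2, 3: 2, 5: 1}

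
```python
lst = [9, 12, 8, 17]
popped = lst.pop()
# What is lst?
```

[9, 12, 8]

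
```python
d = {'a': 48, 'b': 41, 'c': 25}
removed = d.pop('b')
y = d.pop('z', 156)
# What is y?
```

After line 1: d = {'a': 48, 'b': 41, 'c': 25}
After line 2 (pop 'b' returns 41): d = {'a': 48, 'c': 25}, removed = 41
After line 3 (pop 'z' missing, returns default 156): d = {'a': 48, 'c': 25}, y = 156

156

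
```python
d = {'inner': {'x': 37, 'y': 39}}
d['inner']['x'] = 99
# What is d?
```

After line 1: d = {'inner': {'x': 37, 'y': 39}}
After line 2 (inner x overwritten): d = {'inner': {'x': 99, 'y': 39}}

{'inner': {'x': 99, 'y': 39}}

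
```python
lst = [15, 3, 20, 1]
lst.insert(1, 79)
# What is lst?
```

[15, 79, 3, 20, 1]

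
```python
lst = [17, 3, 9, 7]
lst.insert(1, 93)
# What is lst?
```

[17, 93, 3, 9, 7]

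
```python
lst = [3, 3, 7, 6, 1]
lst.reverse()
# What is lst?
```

[1, 6, 7, 3, 3]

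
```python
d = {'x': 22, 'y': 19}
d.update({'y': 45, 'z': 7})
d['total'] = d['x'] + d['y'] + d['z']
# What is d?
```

After line 1: d = {'x': 22, 'y': 19}
After line 2 (y overwritten, z added): d = {'x': 22, 'y': 45, 'z': 7}
After line 3 (total = 22 + 45 + 7 = 74): d = {'x': 22, 'y': 45, 'z': 7, 'total': 74}

{'x': 22, 'y': 45, 'z': 7, 'total': 74}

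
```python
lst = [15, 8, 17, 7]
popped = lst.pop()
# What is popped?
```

7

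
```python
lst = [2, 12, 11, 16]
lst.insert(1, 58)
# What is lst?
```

[2, 58, 12, 11, 16]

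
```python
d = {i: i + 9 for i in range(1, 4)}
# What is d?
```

{1: 10, 2: 11, 3: 12}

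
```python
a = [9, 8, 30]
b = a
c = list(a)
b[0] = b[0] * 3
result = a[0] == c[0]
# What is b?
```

After line 1: a = [9, 8, 30]
After line 2 (b = a, alias): a = [9, 8, 30], b = [9, 8, 30]
After line 3 (c = list(a) is a copy, new object): c = [9, 8, 30]
After line 4 (b[0] = 9 * 3 = 27; mutates shared a/b): a = b = [27, 8, 30], c = [9, 8, 30]
After line 5 (a[0] = 27, c[0] = 9; result = False)

[27, 8, 30]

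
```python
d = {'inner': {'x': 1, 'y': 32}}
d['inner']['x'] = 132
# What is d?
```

After line 1: d = {'inner': {'x': 1, 'y': 32}}
After line 2 (inner x overwritten): d = {'inner': {'x': 132, 'y': 32}}

{'inner': {'x': 132, 'y': 32}}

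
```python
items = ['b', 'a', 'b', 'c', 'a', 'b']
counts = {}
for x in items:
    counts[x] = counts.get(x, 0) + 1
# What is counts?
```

Initial: counts = {}, items = ['b', 'a', 'b', 'c', 'a', 'b']
See 'b': counts = {'b': 1}
See 'a': counts = {'b': 1, 'a': 1}
See 'b': counts = {'b': 2, 'a': 1}
See 'c': counts = {'b': 2, 'a': 1, 'c': 1}
See 'a': counts = {'b': 2, 'a': 2, 'c': 1}
See 'b': counts = {'b': 3, 'a': 2, 'c': 1}

{'b': 3, 'a': 2, 'c': 1}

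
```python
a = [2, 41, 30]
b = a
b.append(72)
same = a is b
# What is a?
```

After line 1: a = [2, 41, 30]
After line 2 (b = a is an alias, same object): a = [2, 41, 30], b = [2, 41, 30]
After line 3 (b.append mutates the shared list): a = [2, 41, 30, 72], b = [2, 41, 30, 72]
After line 4 (same = a is b; same object -> True): same = True

[2, 41, 30, 72]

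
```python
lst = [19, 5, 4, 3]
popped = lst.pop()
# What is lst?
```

[19, 5, 4]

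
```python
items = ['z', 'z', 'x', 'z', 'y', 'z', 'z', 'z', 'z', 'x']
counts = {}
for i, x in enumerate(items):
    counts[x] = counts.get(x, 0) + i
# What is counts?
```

Initial: counts = {}, items = ['z', 'z', 'x', 'z', 'y', 'z', 'z', 'z', 'z', 'x']
i=0, x='z': counts = {'z': 0}
i=1, x='z': counts = {'z': 1}
i=2, x='x': counts = {'z': 1, 'x': 2}
i=3, x='z': counts = {'z': 4, 'x': 2}
i=4, x='y': counts = {'z': 4, 'x': 2, 'y': 4}
i=5, x='z': counts = {'z': 9, 'x': 2, 'y': 4}
i=6, x='z': counts = {'z': 15, 'x': 2, 'y': 4}
i=7, x='z': counts = {'z': 22, 'x': 2, 'y': 4}
i=8, x='z': counts = {'z': 30, 'x': 2, 'y': 4}
i=9, x='x': counts = {'z': 30, 'x': 11, 'y': 4}

{'z': 30, 'x': 11, 'y': 4}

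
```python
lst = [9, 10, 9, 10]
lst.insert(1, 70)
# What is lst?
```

[9, 70, 10, 9, 10]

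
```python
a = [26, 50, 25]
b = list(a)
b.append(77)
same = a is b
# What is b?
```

After line 1: a = [26, 50, 25]
After line 2 (b = list(a) is a shallow copy, new object): a = [26, 50, 25], b = [26, 50, 25]
After line 3 (append only mutates b): a = [26, 50, 25], b = [26, 50, 25, 77]
After line 4 (same = a is b; different objects -> False): same = False

[26, 50, 25, 77]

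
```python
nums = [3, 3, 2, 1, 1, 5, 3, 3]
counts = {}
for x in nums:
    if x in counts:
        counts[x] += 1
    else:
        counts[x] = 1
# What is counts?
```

Initial: counts = {}, nums = [3, 3, 2, 1, 1, 5, 3, 3]
See 3: counts = {3: 1}
See 3: counts = {3: 2}
See 2: counts = {3: 2, 2: 1}
See 1: counts = {3: 2, 2: 1, 1: 1}
See 1: counts = {3: 2, 2: 1, 1: 2}
See 5: counts = {3: 2, 2: 1, 1: 2, 5: 1}
See 3: counts = {3: 3, 2: 1, 1: 2, 5: 1}
See 3: counts = {3: 4, 2: 1, 1: 2, 5: 1}

{3: 4, 2: 1, 1: 2, 5: 1}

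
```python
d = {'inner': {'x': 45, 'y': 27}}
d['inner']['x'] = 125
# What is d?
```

After line 1: d = {'inner': {'x': 45, 'y': 27}}
After line 2 (inner x overwritten): d = {'inner': {'x': 125, 'y': 27}}

{'inner': {'x': 125, 'y': 27}}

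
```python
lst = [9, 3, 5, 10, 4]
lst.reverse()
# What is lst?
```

[4, 10, 5, 3, 9]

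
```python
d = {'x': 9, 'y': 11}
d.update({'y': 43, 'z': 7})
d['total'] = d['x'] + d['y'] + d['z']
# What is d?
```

After line 1: d = {'x': 9, 'y': 11}
After line 2 (y overwritten, z added): d = {'x': 9, 'y': 43, 'z': 7}
After line 3 (total = 9 + 43 + 7 = 59): d = {'x': 9, 'y': 43, 'z': 7, 'total': 59}

{'x': 9, 'y': 43, 'z': 7, 'total': 59}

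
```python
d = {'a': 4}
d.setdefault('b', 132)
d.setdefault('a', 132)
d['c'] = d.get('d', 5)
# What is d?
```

After line 1: d = {'a': 4}
After line 2 (setdefault adds 'b'=132): d = {'a': 4, 'b': 132}
After line 3 (setdefault 'a' no-op, already exists): d = {'a': 4, 'b': 132}
After line 4 (get('d', 5) returns default since 'd' not in d): d = {'a': 4, 'b': 132, 'c': 5}

{'a': 4, 'b': 132, 'c': 5}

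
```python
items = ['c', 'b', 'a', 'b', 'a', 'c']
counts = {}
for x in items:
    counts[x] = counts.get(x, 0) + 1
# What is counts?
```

Initial: counts = {}, items = ['c', 'b', 'a', 'b', 'a', 'c']
See 'c': counts = {'c': 1}
See 'b': counts = {'c': 1, 'b': 1}
See 'a': counts = {'c': 1, 'b': 1, 'a': 1}
See 'b': counts = {'c': 1, 'b': 2, 'a': 1}
See 'a': counts = {'c': 1, 'b': 2, 'a': 2}
See 'c': counts = {'c': 2, 'b': 2, 'a': 2}

{'c': 2, 'b': 2, 'a': 2}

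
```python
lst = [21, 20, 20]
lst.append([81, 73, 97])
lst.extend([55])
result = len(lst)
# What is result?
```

After line 1: lst = [21, 20, 20]
After line 2 (append adds [81, 73, 97] as single element): lst = [21, 20, 20, [81, 73, 97]]
After line 3 (extend unpacks [55], adds 55): lst = [21, 20, 20, [81, 73, 97], 55]
After line 4: result = len(lst) = 5

5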